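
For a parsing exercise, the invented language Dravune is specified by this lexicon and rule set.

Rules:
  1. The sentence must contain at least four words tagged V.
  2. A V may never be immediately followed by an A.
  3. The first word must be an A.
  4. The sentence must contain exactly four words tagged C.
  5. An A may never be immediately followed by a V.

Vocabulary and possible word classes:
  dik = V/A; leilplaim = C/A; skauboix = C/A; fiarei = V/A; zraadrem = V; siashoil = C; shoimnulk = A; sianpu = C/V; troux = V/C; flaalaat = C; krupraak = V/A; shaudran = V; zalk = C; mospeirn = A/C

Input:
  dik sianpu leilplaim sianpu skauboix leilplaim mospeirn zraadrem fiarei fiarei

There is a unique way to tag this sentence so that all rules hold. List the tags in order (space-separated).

Candidates per position — 1:dik {V,A}; 2:sianpu {C,V}; 3:leilplaim {C,A}; 4:sianpu {C,V}; 5:skauboix {C,A}; 6:leilplaim {C,A}; 7:mospeirn {A,C}; 8:zraadrem {V}; 9:fiarei {V,A}; 10:fiarei {V,A}.
Position 1: V is ruled out by rule 3; that leaves A.
Position 2: V is ruled out by rule 5; that leaves C.
Position 4: C is ruled out by rule 1; that leaves V.
Position 5: A is ruled out by rule 2; that leaves C.
Position 7: A is ruled out by rule 5; that leaves C.
Position 9: A is ruled out by rule 1; that leaves V.
Position 10: A is ruled out by rule 1; that leaves V.
Position 3: A is ruled out by rule 5; that leaves C.
Position 6: C is ruled out by rule 4; that leaves A.
The unique satisfying tagging is: A C C V C A C V V V.
Checking: rule 1 holds; rule 2 holds; rule 3 holds; rule 4 holds; rule 5 holds.

A C C V C A C V V V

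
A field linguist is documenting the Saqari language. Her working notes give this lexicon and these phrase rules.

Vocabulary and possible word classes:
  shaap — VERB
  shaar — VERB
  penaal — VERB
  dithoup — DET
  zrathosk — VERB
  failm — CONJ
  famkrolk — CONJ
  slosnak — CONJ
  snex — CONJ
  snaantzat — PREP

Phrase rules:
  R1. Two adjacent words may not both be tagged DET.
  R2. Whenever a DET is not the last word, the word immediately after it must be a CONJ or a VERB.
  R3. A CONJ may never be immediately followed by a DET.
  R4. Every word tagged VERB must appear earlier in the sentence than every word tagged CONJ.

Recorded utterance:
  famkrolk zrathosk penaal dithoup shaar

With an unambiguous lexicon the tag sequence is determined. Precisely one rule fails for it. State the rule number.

Fixed tagging: CONJ VERB VERB DET VERB.
Checking each rule: R1 ✓, R2 ✓, R3 ✓, R4 ✗.
Only rule 4 fails.

4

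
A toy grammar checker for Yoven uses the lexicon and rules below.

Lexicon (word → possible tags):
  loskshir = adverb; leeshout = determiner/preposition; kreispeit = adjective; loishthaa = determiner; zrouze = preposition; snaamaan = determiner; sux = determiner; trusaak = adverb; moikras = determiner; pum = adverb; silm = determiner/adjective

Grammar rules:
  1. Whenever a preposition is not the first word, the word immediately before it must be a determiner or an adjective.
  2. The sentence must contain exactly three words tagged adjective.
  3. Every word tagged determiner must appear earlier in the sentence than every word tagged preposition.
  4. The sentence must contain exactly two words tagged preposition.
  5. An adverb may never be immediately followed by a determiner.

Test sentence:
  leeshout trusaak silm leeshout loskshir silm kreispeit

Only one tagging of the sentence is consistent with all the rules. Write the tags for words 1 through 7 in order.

preposition adverb adjective preposition adverb adjective adjective

Candidates per position — 1:leeshout {determiner,preposition}; 2:trusaak {adverb}; 3:silm {determiner,adjective}; 4:leeshout {determiner,preposition}; 5:loskshir {adverb}; 6:silm {determiner,adjective}; 7:kreispeit {adjective}.
Position 1: tagging it determiner would leave rule 4 unsatisfiable, so it must be preposition.
Position 3: tagging it determiner would leave rule 2 unsatisfiable, so it must be adjective.
Position 4: tagging it determiner would leave rule 3 unsatisfiable, so it must be preposition.
Position 6: tagging it determiner would leave rule 2 unsatisfiable, so it must be adjective.
The unique satisfying tagging is: preposition adverb adjective preposition adverb adjective adjective.
Check: rule 1 holds; rule 2 holds; rule 3 holds; rule 4 holds; rule 5 holds.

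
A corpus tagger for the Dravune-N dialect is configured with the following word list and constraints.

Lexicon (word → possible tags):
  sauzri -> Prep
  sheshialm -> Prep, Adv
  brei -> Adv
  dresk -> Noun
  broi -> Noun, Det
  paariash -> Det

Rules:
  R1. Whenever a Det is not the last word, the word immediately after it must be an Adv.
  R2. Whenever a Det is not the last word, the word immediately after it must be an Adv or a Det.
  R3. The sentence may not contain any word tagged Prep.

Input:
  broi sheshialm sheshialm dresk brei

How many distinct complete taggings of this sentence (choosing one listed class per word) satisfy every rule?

2

Candidates per position — 1:broi {Noun,Det}; 2:sheshialm {Prep,Adv}; 3:sheshialm {Prep,Adv}; 4:dresk {Noun}; 5:brei {Adv}.
There are 8 candidate sequences in total.
The sequences that satisfy every rule: Noun Adv Adv Noun Adv; Det Adv Adv Noun Adv.
Count = 2.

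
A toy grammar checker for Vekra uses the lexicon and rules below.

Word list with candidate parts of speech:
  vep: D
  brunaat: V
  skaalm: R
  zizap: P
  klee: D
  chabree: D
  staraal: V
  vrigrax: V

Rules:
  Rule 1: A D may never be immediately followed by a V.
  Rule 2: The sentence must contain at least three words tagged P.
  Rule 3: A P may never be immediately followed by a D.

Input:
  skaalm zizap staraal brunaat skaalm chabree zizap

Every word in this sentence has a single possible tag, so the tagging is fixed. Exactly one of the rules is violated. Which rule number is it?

Fixed tagging: R P V V R D P.
Applying the rules: R1 ok, R2 fails, R3 ok.
Only rule 2 fails.

2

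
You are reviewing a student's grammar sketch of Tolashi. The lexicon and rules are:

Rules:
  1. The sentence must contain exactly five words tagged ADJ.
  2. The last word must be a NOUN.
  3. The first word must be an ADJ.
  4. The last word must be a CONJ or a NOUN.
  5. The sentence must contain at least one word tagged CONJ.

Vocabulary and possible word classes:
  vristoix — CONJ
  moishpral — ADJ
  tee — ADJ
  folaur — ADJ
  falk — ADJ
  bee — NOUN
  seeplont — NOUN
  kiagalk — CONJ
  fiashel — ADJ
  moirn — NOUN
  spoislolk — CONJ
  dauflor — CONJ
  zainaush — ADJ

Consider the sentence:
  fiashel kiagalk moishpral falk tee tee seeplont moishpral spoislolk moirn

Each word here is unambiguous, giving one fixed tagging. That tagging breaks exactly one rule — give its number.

1

Fixed tagging: ADJ CONJ ADJ ADJ ADJ ADJ NOUN ADJ CONJ NOUN.
Applying the rules: R1 fail, R2 pass, R3 pass, R4 pass, R5 pass.
Only rule 1 fails.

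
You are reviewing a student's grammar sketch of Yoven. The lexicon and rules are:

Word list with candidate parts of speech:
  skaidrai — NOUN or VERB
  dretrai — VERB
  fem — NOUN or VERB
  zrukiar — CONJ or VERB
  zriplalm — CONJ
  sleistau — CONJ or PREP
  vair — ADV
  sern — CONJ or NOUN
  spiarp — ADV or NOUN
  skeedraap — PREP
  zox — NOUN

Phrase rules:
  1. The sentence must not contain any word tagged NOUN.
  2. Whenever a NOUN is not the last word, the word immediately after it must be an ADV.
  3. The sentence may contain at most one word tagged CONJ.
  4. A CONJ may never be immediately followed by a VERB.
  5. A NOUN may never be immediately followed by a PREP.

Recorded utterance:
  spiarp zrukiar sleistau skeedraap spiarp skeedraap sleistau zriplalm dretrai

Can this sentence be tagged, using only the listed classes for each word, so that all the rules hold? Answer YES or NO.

Candidates per position — 1:spiarp {ADV,NOUN}; 2:zrukiar {CONJ,VERB}; 3:sleistau {CONJ,PREP}; 4:skeedraap {PREP}; 5:spiarp {ADV,NOUN}; 6:skeedraap {PREP}; 7:sleistau {CONJ,PREP}; 8:zriplalm {CONJ}; 9:dretrai {VERB}.
Rule 4 cannot be satisfied by any choice of tags from the lexicon.
So there is no consistent tagging.

NO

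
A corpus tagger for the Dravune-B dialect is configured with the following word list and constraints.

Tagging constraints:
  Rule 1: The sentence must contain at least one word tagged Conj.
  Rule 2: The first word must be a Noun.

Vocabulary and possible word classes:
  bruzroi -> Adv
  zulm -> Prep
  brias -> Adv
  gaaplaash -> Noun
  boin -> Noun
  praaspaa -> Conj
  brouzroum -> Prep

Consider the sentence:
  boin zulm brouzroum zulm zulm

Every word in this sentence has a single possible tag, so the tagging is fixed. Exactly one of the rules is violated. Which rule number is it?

1

Fixed tagging: Noun Prep Prep Prep Prep.
Rule check: R1 fails, R2 ok.
Only rule 1 fails.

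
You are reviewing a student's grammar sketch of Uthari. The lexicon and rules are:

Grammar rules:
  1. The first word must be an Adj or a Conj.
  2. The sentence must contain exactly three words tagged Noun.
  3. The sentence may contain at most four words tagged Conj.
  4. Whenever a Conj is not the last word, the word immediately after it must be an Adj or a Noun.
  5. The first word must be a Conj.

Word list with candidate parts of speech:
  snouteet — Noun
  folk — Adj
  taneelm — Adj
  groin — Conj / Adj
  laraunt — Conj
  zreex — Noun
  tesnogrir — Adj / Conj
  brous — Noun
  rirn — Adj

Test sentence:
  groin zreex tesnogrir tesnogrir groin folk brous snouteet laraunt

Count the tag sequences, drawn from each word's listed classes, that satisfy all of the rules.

Candidates per position — 1:groin {Conj,Adj}; 2:zreex {Noun}; 3:tesnogrir {Adj,Conj}; 4:tesnogrir {Adj,Conj}; 5:groin {Conj,Adj}; 6:folk {Adj}; 7:brous {Noun}; 8:snouteet {Noun}; 9:laraunt {Conj}.
There are 16 candidate sequences in total.
The sequences that satisfy every rule: Conj Noun Adj Adj Conj Adj Noun Noun Conj; Conj Noun Adj Adj Adj Adj Noun Noun Conj; Conj Noun Adj Conj Adj Adj Noun Noun Conj; Conj Noun Conj Adj Conj Adj Noun Noun Conj; Conj Noun Conj Adj Adj Adj Noun Noun Conj.
Count = 5.

5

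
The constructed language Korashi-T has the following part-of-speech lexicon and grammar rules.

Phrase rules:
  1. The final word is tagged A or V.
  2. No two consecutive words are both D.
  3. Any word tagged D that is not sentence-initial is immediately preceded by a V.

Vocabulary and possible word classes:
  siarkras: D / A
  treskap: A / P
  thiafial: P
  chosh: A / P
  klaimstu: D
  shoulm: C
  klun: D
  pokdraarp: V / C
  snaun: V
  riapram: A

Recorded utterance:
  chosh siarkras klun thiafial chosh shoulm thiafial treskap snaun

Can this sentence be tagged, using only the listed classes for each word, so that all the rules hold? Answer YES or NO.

NO

Candidates per position — 1:chosh {A,P}; 2:siarkras {D,A}; 3:klun {D}; 4:thiafial {P}; 5:chosh {A,P}; 6:shoulm {C}; 7:thiafial {P}; 8:treskap {A,P}; 9:snaun {V}.
Rule 3 cannot be satisfied by any choice of tags from the lexicon.
So there is no consistent tagging.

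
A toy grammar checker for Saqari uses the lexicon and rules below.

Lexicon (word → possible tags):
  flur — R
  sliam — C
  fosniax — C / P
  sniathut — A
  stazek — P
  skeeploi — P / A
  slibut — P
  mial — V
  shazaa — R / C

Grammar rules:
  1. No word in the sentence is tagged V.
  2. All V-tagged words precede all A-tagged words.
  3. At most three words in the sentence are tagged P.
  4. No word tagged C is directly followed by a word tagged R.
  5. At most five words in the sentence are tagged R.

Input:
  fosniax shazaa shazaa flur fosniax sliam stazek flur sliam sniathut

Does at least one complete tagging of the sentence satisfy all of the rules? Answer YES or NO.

Candidates per position — 1:fosniax {C,P}; 2:shazaa {R,C}; 3:shazaa {R,C}; 4:flur {R}; 5:fosniax {C,P}; 6:sliam {C}; 7:stazek {P}; 8:flur {R}; 9:sliam {C}; 10:sniathut {A}.
One satisfying assignment: P R R R C C P R C A.
Check: rule 1 holds; rule 2 holds; rule 3 holds; rule 4 holds; rule 5 holds.

YES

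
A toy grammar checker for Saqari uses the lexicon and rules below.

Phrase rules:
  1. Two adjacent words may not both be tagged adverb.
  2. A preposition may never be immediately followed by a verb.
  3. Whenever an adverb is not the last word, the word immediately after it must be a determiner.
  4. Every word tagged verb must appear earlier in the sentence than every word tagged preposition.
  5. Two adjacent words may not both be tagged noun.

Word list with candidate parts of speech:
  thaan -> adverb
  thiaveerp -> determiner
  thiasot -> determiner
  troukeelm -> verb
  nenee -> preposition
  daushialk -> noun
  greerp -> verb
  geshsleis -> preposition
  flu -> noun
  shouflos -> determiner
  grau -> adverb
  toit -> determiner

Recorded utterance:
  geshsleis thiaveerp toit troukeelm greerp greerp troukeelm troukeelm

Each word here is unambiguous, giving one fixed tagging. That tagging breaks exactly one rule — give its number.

4

Fixed tagging: preposition determiner determiner verb verb verb verb verb.
Applying the rules: R1 ok, R2 ok, R3 ok, R4 fails, R5 ok.
Only rule 4 fails.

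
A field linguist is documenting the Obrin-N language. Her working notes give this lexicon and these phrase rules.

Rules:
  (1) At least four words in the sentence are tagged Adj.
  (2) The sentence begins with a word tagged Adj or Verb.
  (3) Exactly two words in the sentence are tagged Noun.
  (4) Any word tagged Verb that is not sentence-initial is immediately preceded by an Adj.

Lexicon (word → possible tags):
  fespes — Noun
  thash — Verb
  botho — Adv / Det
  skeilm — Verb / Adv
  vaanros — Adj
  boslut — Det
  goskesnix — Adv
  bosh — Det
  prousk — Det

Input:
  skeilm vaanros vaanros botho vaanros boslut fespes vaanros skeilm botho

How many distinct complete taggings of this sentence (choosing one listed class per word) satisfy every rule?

0

Candidates per position — 1:skeilm {Verb,Adv}; 2:vaanros {Adj}; 3:vaanros {Adj}; 4:botho {Adv,Det}; 5:vaanros {Adj}; 6:boslut {Det}; 7:fespes {Noun}; 8:vaanros {Adj}; 9:skeilm {Verb,Adv}; 10:botho {Adv,Det}.
There are 16 candidate sequences in total.
Rule 3 cannot be satisfied by any choice of tags from the lexicon.
So there is no consistent tagging.
Count = 0.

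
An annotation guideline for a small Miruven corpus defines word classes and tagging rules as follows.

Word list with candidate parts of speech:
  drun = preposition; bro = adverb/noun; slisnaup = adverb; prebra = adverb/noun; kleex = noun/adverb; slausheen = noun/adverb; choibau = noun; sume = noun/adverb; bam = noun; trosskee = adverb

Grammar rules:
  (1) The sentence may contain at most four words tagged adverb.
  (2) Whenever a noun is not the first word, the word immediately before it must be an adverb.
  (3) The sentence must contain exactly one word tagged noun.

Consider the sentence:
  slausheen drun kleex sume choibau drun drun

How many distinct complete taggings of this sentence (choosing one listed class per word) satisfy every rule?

Candidates per position — 1:slausheen {noun,adverb}; 2:drun {preposition}; 3:kleex {noun,adverb}; 4:sume {noun,adverb}; 5:choibau {noun}; 6:drun {preposition}; 7:drun {preposition}.
There are 8 candidate sequences in total.
The sequences that satisfy every rule: adverb preposition adverb adverb noun preposition preposition.
Count = 1.

1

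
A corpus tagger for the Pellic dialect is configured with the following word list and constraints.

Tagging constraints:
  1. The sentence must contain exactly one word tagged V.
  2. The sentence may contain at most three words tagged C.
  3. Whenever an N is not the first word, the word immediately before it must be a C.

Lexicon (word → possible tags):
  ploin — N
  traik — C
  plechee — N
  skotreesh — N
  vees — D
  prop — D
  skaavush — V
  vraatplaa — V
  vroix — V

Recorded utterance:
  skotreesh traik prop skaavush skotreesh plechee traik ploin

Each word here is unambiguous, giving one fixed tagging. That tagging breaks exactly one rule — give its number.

Fixed tagging: N C D V N N C N.
Rule check: R1 ✓, R2 ✓, R3 ✗.
Only rule 3 fails.

3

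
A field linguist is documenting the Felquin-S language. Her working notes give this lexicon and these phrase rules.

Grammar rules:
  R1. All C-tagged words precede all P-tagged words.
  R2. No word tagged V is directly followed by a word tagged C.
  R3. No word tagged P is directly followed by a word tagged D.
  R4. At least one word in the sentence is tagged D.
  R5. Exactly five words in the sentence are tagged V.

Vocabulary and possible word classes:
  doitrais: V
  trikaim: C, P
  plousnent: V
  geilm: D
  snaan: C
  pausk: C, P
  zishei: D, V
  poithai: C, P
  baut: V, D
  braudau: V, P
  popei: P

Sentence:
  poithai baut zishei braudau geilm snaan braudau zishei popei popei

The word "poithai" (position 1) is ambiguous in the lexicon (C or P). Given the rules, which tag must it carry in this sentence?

C

Candidates per position — 1:poithai {C,P}; 2:baut {V,D}; 3:zishei {D,V}; 4:braudau {V,P}; 5:geilm {D}; 6:snaan {C}; 7:braudau {V,P}; 8:zishei {D,V}; 9:popei {P}; 10:popei {P}.
Position 1: P is ruled out by rule 1; that leaves C.
Position 2: D is ruled out by rule 5; that leaves V.
Position 3: D is ruled out by rule 5; that leaves V.
Position 4: P is ruled out by rule 1; that leaves V.
Position 7: P is ruled out by rule 5; that leaves V.
Position 8: D is ruled out by rule 5; that leaves V.
The unique satisfying tagging is: C V V V D C V V P P.
Check: rule 1 ✓; rule 2 ✓; rule 3 ✓; rule 4 ✓; rule 5 ✓.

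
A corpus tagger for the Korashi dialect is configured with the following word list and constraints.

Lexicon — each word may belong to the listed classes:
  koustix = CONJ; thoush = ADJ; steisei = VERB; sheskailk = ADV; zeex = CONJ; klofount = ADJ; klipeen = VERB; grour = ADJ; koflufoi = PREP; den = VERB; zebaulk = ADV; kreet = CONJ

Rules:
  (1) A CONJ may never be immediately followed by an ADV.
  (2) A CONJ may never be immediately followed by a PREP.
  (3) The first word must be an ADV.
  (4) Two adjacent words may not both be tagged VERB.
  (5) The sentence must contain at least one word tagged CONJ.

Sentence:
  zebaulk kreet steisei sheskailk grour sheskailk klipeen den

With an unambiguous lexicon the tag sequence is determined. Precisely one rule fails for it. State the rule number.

Fixed tagging: ADV CONJ VERB ADV ADJ ADV VERB VERB.
Checking each rule: R1 holds, R2 holds, R3 holds, R4 violated, R5 holds.
Only rule 4 fails.

4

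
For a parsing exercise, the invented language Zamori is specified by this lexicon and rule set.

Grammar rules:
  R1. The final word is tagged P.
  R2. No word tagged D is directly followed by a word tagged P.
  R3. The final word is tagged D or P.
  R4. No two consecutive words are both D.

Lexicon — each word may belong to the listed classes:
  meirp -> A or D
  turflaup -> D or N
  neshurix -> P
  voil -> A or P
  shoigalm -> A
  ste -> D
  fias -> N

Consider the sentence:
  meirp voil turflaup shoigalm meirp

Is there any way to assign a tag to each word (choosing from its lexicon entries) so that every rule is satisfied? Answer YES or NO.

NO

Candidates per position — 1:meirp {A,D}; 2:voil {A,P}; 3:turflaup {D,N}; 4:shoigalm {A}; 5:meirp {A,D}.
Rule 1 cannot be satisfied by any choice of tags from the lexicon.
So there is no consistent tagging.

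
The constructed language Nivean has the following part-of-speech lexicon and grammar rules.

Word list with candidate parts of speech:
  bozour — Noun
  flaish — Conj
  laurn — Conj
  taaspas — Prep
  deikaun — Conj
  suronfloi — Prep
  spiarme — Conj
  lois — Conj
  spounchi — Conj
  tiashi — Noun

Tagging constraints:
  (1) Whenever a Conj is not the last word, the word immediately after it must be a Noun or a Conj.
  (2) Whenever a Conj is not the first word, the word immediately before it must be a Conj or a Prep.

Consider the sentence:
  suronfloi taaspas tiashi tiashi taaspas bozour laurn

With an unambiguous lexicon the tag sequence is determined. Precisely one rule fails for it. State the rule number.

Fixed tagging: Prep Prep Noun Noun Prep Noun Conj.
Checking each rule: R1 ✓, R2 ✗.
Only rule 2 fails.

2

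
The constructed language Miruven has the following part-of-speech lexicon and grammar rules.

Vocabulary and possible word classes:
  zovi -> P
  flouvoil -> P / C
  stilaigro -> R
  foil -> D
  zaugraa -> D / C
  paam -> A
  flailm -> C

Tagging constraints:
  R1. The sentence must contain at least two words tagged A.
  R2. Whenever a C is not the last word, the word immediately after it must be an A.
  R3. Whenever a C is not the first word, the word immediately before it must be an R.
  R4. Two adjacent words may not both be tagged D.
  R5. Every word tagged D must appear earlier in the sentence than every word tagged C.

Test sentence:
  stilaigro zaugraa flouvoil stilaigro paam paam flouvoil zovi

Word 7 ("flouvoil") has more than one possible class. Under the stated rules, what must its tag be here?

P

Candidates per position — 1:stilaigro {R}; 2:zaugraa {D,C}; 3:flouvoil {P,C}; 4:stilaigro {R}; 5:paam {A}; 6:paam {A}; 7:flouvoil {P,C}; 8:zovi {P}.
Position 2: C is ruled out by rule 2; that leaves D.
Position 3: C is ruled out by rule 2; that leaves P.
Position 7: C is ruled out by rule 2; that leaves P.
The unique satisfying tagging is: R D P R A A P P.
Checking: rule 1 holds; rule 2 holds; rule 3 holds; rule 4 holds; rule 5 holds.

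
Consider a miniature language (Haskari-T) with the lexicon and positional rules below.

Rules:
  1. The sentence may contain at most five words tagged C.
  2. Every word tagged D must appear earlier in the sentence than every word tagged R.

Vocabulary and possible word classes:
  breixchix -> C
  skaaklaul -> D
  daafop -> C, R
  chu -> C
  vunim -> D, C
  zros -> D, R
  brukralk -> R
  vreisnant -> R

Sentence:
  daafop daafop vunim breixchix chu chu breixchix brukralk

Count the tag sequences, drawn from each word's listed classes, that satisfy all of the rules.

1

Candidates per position — 1:daafop {C,R}; 2:daafop {C,R}; 3:vunim {D,C}; 4:breixchix {C}; 5:chu {C}; 6:chu {C}; 7:breixchix {C}; 8:brukralk {R}.
There are 8 candidate sequences in total.
The sequences that satisfy every rule: R R C C C C C R.
Count = 1.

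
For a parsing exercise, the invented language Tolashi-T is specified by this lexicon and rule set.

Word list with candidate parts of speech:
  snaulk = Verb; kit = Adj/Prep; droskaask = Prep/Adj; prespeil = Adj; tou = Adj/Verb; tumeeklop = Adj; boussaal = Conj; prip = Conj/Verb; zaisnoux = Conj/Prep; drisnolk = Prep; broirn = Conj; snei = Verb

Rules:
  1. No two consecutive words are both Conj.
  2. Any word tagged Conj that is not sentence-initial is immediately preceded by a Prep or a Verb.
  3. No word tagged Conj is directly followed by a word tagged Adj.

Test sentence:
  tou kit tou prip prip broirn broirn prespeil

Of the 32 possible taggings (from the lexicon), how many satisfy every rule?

0

Candidates per position — 1:tou {Adj,Verb}; 2:kit {Adj,Prep}; 3:tou {Adj,Verb}; 4:prip {Conj,Verb}; 5:prip {Conj,Verb}; 6:broirn {Conj}; 7:broirn {Conj}; 8:prespeil {Adj}.
There are 32 candidate sequences in total.
Rule 1 cannot be satisfied by any choice of tags from the lexicon.
So there is no consistent tagging.
Count = 0.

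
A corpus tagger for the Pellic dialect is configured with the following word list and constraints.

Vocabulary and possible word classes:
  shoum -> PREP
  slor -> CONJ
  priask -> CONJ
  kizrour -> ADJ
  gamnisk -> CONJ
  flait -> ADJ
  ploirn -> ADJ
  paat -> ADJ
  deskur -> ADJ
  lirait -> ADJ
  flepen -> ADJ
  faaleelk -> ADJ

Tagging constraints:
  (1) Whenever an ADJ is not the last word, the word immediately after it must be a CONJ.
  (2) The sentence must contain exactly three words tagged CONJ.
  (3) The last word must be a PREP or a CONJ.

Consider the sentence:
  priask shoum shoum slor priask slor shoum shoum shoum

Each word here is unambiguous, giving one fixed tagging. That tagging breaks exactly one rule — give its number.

Fixed tagging: CONJ PREP PREP CONJ CONJ CONJ PREP PREP PREP.
Rule check: R1 holds, R2 violated, R3 holds.
Only rule 2 fails.

2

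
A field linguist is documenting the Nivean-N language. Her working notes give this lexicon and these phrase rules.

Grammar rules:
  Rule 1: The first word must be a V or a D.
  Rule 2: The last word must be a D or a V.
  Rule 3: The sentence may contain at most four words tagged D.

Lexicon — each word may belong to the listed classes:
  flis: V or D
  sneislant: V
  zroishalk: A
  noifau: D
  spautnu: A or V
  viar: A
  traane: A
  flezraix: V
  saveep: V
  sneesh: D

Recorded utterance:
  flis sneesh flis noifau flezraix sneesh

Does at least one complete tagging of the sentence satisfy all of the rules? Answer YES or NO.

YES

Candidates per position — 1:flis {V,D}; 2:sneesh {D}; 3:flis {V,D}; 4:noifau {D}; 5:flezraix {V}; 6:sneesh {D}.
One satisfying assignment: V D V D V D.
Check: rule 1 ok; rule 2 ok; rule 3 ok.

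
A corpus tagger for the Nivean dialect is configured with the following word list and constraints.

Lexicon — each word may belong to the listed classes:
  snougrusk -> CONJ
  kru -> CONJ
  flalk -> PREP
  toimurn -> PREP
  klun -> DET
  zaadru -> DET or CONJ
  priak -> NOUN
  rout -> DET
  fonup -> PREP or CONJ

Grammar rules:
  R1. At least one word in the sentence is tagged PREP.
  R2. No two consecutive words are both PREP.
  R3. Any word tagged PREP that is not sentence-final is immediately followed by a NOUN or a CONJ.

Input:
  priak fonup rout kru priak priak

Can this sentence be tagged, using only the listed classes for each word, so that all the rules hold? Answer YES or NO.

NO

Candidates per position — 1:priak {NOUN}; 2:fonup {PREP,CONJ}; 3:rout {DET}; 4:kru {CONJ}; 5:priak {NOUN}; 6:priak {NOUN}.
Every candidate sequence violates at least one rule; no consistent tagging exists.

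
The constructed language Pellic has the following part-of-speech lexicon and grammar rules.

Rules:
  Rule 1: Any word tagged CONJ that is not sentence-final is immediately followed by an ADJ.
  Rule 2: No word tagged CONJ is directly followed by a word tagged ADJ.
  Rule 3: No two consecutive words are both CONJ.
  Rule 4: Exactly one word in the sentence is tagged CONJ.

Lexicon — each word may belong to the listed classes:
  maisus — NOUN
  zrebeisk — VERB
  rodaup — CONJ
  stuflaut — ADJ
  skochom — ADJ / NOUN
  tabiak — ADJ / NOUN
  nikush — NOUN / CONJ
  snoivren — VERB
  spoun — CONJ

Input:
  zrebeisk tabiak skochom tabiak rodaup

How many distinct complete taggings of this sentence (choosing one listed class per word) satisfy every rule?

8

Candidates per position — 1:zrebeisk {VERB}; 2:tabiak {ADJ,NOUN}; 3:skochom {ADJ,NOUN}; 4:tabiak {ADJ,NOUN}; 5:rodaup {CONJ}.
There are 8 candidate sequences in total.
Checking each against the rules leaves 8 sequences.
Count = 8.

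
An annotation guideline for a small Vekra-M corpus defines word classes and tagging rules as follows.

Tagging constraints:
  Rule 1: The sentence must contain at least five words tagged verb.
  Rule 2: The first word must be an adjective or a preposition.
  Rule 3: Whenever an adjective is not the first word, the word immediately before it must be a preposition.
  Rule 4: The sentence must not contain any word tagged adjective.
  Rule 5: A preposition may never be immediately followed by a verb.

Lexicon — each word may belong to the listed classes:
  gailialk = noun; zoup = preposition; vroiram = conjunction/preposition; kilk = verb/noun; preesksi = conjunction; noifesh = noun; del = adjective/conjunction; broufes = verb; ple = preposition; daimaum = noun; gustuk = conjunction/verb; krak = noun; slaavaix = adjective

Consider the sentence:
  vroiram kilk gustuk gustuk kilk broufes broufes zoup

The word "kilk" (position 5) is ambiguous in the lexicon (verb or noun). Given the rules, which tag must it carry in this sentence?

verb

Candidates per position — 1:vroiram {conjunction,preposition}; 2:kilk {verb,noun}; 3:gustuk {conjunction,verb}; 4:gustuk {conjunction,verb}; 5:kilk {verb,noun}; 6:broufes {verb}; 7:broufes {verb}; 8:zoup {preposition}.
If word 1 were conjunction, no tagging could satisfy rule 2; so word 1 is preposition.
If word 2 were verb, no tagging could satisfy rule 5; so word 2 is noun.
If word 3 were conjunction, no tagging could satisfy rule 1; so word 3 is verb.
If word 4 were conjunction, no tagging could satisfy rule 1; so word 4 is verb.
If word 5 were noun, no tagging could satisfy rule 1; so word 5 is verb.
The unique satisfying tagging is: preposition noun verb verb verb verb verb preposition.
Check: rule 1 satisfied; rule 2 satisfied; rule 3 satisfied; rule 4 satisfied; rule 5 satisfied.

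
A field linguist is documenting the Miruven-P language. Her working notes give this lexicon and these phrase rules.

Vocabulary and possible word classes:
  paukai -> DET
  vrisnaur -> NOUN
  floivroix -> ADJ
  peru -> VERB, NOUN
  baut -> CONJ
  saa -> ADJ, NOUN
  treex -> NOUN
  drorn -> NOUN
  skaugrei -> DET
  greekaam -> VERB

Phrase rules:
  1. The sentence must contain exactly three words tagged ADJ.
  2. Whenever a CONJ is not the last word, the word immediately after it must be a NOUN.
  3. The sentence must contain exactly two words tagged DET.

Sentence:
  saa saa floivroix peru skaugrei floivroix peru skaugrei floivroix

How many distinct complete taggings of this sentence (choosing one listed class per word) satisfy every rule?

Candidates per position — 1:saa {ADJ,NOUN}; 2:saa {ADJ,NOUN}; 3:floivroix {ADJ}; 4:peru {VERB,NOUN}; 5:skaugrei {DET}; 6:floivroix {ADJ}; 7:peru {VERB,NOUN}; 8:skaugrei {DET}; 9:floivroix {ADJ}.
There are 16 candidate sequences in total.
The sequences that satisfy every rule: NOUN NOUN ADJ VERB DET ADJ VERB DET ADJ; NOUN NOUN ADJ VERB DET ADJ NOUN DET ADJ; NOUN NOUN ADJ NOUN DET ADJ VERB DET ADJ; NOUN NOUN ADJ NOUN DET ADJ NOUN DET ADJ.
Count = 4.

4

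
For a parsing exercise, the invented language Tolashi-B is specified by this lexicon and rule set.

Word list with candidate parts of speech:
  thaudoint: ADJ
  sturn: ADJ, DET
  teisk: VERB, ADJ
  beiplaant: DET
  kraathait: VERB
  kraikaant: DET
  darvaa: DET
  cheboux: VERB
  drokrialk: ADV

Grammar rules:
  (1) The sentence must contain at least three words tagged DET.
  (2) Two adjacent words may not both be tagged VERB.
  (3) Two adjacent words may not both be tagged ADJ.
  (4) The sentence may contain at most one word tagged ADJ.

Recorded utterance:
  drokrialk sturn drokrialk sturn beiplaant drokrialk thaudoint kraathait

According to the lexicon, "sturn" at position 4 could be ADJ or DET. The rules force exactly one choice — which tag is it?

Candidates per position — 1:drokrialk {ADV}; 2:sturn {ADJ,DET}; 3:drokrialk {ADV}; 4:sturn {ADJ,DET}; 5:beiplaant {DET}; 6:drokrialk {ADV}; 7:thaudoint {ADJ}; 8:kraathait {VERB}.
Word 2 cannot be ADJ — rule 1 would then fail for every completion. It is DET.
Word 4 cannot be ADJ — rule 1 would then fail for every completion. It is DET.
So the tagging must be: ADV DET ADV DET DET ADV ADJ VERB.
Checking: rule 1 ok; rule 2 ok; rule 3 ok; rule 4 ok.

DET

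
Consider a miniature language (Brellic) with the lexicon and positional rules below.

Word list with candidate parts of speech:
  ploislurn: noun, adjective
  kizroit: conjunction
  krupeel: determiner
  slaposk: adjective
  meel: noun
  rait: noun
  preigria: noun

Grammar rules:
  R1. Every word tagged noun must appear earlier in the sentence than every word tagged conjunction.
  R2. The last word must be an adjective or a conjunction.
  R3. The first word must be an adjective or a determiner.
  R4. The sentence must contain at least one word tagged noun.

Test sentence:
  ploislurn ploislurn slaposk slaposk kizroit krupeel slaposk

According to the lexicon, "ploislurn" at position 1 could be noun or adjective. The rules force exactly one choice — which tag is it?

adjective

Candidates per position — 1:ploislurn {noun,adjective}; 2:ploislurn {noun,adjective}; 3:slaposk {adjective}; 4:slaposk {adjective}; 5:kizroit {conjunction}; 6:krupeel {determiner}; 7:slaposk {adjective}.
If word 1 were noun, no tagging could satisfy rule 3; so word 1 is adjective.
If word 2 were adjective, no tagging could satisfy rule 4; so word 2 is noun.
The unique satisfying tagging is: adjective noun adjective adjective conjunction determiner adjective.
Verifying each rule — rule 1 ok; rule 2 ok; rule 3 ok; rule 4 ok.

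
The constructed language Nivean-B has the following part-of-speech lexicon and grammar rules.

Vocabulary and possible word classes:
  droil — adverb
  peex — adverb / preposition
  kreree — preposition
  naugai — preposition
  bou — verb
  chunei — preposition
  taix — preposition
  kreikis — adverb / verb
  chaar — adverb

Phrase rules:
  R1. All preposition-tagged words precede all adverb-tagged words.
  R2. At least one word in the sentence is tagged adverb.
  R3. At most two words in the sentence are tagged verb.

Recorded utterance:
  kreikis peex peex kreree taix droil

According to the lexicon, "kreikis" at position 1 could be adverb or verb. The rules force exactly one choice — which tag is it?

Candidates per position — 1:kreikis {adverb,verb}; 2:peex {adverb,preposition}; 3:peex {adverb,preposition}; 4:kreree {preposition}; 5:taix {preposition}; 6:droil {adverb}.
If word 1 were adverb, no tagging could satisfy rule 1; so word 1 is verb.
If word 2 were adverb, no tagging could satisfy rule 1; so word 2 is preposition.
If word 3 were adverb, no tagging could satisfy rule 1; so word 3 is preposition.
The only consistent sequence is: verb preposition preposition preposition preposition adverb.
Check: rule 1 ok; rule 2 ok; rule 3 ok.

verb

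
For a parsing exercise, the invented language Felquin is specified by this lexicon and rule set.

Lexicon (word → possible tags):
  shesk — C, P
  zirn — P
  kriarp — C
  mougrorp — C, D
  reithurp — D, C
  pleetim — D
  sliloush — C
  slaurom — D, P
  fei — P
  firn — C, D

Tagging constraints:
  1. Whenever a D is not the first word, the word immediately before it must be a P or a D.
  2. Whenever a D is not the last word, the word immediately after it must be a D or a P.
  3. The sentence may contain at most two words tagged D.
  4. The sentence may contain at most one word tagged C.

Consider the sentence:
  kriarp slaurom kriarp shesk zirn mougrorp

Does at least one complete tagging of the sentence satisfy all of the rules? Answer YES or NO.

NO

Candidates per position — 1:kriarp {C}; 2:slaurom {D,P}; 3:kriarp {C}; 4:shesk {C,P}; 5:zirn {P}; 6:mougrorp {C,D}.
Rule 4 cannot be satisfied by any choice of tags from the lexicon.
So there is no consistent tagging.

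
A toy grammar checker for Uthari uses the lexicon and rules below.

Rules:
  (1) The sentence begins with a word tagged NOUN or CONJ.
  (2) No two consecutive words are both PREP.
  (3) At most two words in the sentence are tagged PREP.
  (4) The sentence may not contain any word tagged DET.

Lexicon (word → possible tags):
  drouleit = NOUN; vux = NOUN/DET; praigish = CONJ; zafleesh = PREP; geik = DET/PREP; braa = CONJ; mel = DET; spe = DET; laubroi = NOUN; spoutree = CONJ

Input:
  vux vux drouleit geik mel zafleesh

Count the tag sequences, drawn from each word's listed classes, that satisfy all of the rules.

0

Candidates per position — 1:vux {NOUN,DET}; 2:vux {NOUN,DET}; 3:drouleit {NOUN}; 4:geik {DET,PREP}; 5:mel {DET}; 6:zafleesh {PREP}.
There are 8 candidate sequences in total.
Rule 4 cannot be satisfied by any choice of tags from the lexicon.
So there is no consistent tagging.
Count = 0.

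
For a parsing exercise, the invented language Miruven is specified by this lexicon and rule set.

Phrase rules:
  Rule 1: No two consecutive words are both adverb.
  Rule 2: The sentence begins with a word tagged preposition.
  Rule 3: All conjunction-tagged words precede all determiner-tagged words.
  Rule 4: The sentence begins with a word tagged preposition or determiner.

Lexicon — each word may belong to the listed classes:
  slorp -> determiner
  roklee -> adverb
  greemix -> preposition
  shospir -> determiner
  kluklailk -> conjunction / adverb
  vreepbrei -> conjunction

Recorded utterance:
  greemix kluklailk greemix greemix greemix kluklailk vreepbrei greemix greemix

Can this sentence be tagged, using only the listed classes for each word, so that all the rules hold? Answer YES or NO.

YES

Candidates per position — 1:greemix {preposition}; 2:kluklailk {conjunction,adverb}; 3:greemix {preposition}; 4:greemix {preposition}; 5:greemix {preposition}; 6:kluklailk {conjunction,adverb}; 7:vreepbrei {conjunction}; 8:greemix {preposition}; 9:greemix {preposition}.
One satisfying assignment: preposition conjunction preposition preposition preposition conjunction conjunction preposition preposition.
Checking: rule 1 holds; rule 2 holds; rule 3 holds; rule 4 holds.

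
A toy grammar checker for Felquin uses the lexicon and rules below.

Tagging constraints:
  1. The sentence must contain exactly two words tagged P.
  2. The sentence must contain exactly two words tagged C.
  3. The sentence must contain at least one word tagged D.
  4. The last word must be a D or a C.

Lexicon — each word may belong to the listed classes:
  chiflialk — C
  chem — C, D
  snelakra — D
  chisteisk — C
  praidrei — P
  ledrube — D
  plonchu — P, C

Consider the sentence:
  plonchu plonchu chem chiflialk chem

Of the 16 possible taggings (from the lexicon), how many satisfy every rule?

Candidates per position — 1:plonchu {P,C}; 2:plonchu {P,C}; 3:chem {C,D}; 4:chiflialk {C}; 5:chem {C,D}.
There are 16 candidate sequences in total.
The sequences that satisfy every rule: P P C C D; P P D C C.
Count = 2.

2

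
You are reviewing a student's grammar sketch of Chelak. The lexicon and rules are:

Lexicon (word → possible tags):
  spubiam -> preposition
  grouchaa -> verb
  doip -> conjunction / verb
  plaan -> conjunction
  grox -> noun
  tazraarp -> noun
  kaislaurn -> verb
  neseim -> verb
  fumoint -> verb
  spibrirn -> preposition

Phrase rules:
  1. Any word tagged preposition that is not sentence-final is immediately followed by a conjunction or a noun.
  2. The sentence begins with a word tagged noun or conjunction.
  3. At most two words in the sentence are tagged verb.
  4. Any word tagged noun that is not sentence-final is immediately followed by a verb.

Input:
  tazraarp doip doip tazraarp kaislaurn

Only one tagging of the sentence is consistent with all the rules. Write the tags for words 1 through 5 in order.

Candidates per position — 1:tazraarp {noun}; 2:doip {conjunction,verb}; 3:doip {conjunction,verb}; 4:tazraarp {noun}; 5:kaislaurn {verb}.
Word 2 cannot be conjunction — rule 4 would then fail for every completion. It is verb.
Word 3 cannot be verb — rule 3 would then fail for every completion. It is conjunction.
The only consistent sequence is: noun verb conjunction noun verb.
Check: rule 1 holds; rule 2 holds; rule 3 holds; rule 4 holds.

noun verb conjunction noun verb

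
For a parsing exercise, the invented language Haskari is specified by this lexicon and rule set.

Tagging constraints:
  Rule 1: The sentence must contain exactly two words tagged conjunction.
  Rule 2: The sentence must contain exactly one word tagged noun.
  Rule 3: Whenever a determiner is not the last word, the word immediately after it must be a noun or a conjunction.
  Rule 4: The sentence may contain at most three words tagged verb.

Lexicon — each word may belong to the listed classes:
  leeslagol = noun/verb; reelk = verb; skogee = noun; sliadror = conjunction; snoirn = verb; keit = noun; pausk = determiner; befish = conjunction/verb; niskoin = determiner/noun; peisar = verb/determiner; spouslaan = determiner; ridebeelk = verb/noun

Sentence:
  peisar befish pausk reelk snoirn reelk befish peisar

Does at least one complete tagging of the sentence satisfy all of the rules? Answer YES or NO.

Candidates per position — 1:peisar {verb,determiner}; 2:befish {conjunction,verb}; 3:pausk {determiner}; 4:reelk {verb}; 5:snoirn {verb}; 6:reelk {verb}; 7:befish {conjunction,verb}; 8:peisar {verb,determiner}.
Rule 2 cannot be satisfied by any choice of tags from the lexicon.
So there is no consistent tagging.

NO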